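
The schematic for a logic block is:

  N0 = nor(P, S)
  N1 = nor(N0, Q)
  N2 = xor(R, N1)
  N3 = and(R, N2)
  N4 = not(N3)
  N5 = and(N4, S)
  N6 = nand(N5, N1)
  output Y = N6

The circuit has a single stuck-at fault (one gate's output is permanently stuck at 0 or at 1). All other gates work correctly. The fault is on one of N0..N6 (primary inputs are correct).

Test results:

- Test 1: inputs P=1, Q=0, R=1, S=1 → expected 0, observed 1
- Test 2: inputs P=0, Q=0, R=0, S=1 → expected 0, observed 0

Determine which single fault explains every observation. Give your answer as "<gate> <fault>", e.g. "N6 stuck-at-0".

Fault-free values for test 1 (P=1, Q=0, R=1, S=1): N0=0, N1=1, N2=0, N3=0, N4=1, N5=1, N6=0, giving Y=0. Observed 1.
Test 1: faults giving observed 1 are {N0 stuck-at-1, N1 stuck-at-0, N2 stuck-at-1, N3 stuck-at-1, N4 stuck-at-0, N5 stuck-at-0, N6 stuck-at-1}.
Test 2 (P=0, Q=0, R=0, S=1): fault-free N0=0, N1=1, N2=1, N3=0, N4=1, N5=1, N6=0 → 0; observed 0. Eliminates N0 stuck-at-1, N1 stuck-at-0, N3 stuck-at-1, N4 stuck-at-0, N5 stuck-at-0, N6 stuck-at-1.
Only N2 stuck-at-1 is consistent with every test.

N2 stuck-at-1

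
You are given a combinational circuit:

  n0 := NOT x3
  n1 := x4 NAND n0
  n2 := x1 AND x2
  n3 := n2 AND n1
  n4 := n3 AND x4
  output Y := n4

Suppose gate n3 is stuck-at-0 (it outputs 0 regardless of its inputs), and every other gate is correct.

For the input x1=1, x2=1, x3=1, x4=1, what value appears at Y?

0

Propagate with n3 forced: n0=0, n1=1, n2=1, n3=0 [stuck-at-0], n4=0.
So Y = 0. (Without the fault it would be 1.)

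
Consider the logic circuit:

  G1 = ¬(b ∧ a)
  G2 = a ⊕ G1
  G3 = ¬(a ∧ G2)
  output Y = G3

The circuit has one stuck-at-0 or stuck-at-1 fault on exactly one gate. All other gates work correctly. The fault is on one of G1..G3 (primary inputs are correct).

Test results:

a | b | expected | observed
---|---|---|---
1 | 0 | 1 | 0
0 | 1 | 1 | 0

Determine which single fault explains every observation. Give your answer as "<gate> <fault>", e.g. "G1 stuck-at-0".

Fault-free values for test 1 (a=1, b=0): G1=1, G2=0, G3=1, giving Y=1. Observed 0.
Test 1: faults giving observed 0 are {G1 stuck-at-0, G2 stuck-at-1, G3 stuck-at-0}.
Test 2 (a=0, b=1): fault-free G1=1, G2=1, G3=1 → 1; observed 0. Eliminates G1 stuck-at-0, G2 stuck-at-1.
Only G3 stuck-at-0 is consistent with every test.

G3 stuck-at-0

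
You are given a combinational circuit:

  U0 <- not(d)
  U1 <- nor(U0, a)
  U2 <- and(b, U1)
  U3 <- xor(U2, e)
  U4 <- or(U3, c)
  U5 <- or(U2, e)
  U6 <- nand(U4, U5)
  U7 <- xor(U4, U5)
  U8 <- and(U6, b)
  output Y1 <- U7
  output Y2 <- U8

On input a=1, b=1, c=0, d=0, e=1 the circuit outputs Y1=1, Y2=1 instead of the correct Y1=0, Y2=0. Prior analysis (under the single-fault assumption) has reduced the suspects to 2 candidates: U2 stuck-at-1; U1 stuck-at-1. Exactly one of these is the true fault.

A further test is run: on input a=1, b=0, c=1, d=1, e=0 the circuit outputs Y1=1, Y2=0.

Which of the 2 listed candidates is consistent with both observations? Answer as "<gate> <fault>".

Evaluate each candidate on input a=1, b=0, c=1, d=1, e=0:
  U2 stuck-at-1: U0=0, U1=0, U2=1 [stuck-at-1], U3=1, U4=1, U5=1, U6=0, U7=0, U8=0 → Y1=0, Y2=0 — eliminated
  U1 stuck-at-1: U0=0, U1=1 [stuck-at-1], U2=0, U3=0, U4=1, U5=0, U6=1, U7=1, U8=0 → Y1=1, Y2=0 — matches
Only U1 stuck-at-1 reproduces the observed Y1=1, Y2=0.

U1 stuck-at-1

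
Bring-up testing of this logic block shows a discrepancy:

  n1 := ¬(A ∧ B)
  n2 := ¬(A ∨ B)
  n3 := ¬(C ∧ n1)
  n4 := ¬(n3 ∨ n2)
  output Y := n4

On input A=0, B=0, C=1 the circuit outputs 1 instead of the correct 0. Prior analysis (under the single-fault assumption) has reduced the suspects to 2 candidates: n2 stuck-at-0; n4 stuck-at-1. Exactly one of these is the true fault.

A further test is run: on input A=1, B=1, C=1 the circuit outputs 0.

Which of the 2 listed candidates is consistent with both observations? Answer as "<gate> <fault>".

Evaluate each candidate on input A=1, B=1, C=1:
  n2 stuck-at-0: n1=0, n2=0 [stuck-at-0], n3=1, n4=0 → 0 — matches
  n4 stuck-at-1: n1=0, n2=0, n3=1, n4=1 [stuck-at-1] → 1 — eliminated
Only n2 stuck-at-0 reproduces the observed 0.

n2 stuck-at-0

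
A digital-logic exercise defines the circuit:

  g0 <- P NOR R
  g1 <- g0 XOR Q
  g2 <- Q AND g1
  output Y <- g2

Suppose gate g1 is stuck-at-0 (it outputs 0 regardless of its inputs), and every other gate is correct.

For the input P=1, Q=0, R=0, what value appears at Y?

Propagate with g1 forced: g0=0, g1=0 [stuck-at-0], g2=0.
So Y = 0. (Same as the fault-free value — the fault is masked on this input.)

0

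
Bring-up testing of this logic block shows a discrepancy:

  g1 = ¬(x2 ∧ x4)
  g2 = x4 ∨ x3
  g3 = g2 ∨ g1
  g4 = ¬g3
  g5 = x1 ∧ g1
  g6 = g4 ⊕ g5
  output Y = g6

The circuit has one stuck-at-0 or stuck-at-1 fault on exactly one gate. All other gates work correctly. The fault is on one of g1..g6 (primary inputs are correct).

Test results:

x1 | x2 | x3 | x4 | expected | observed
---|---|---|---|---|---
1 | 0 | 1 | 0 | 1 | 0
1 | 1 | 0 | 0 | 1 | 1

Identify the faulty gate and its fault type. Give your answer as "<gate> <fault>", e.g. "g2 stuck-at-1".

g1 stuck-at-0

Fault-free values for test 1 (x1=1, x2=0, x3=1, x4=0): g1=1, g2=1, g3=1, g4=0, g5=1, g6=1, giving Y=1. Observed 0.
Test 1: faults giving observed 0 are {g1 stuck-at-0, g3 stuck-at-0, g4 stuck-at-1, g5 stuck-at-0, g6 stuck-at-0}.
Test 2 (x1=1, x2=1, x3=0, x4=0): fault-free g1=1, g2=0, g3=1, g4=0, g5=1, g6=1 → 1; observed 1. Eliminates g3 stuck-at-0, g4 stuck-at-1, g5 stuck-at-0, g6 stuck-at-0.
Only g1 stuck-at-0 is consistent with every test.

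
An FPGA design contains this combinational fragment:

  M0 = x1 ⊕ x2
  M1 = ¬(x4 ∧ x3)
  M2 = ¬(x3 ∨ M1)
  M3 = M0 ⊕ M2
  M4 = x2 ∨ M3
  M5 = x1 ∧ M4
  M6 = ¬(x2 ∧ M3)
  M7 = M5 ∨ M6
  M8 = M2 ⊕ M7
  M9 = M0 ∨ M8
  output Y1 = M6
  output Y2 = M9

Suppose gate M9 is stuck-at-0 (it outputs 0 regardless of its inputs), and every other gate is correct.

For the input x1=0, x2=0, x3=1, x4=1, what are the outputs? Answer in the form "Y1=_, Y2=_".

Propagate with M9 forced: M0=0, M1=0, M2=0, M3=0, M4=0, M5=0, M6=1, M7=1, M8=1, M9=0 [stuck-at-0].
So the outputs are Y1=1, Y2=0. (Without the fault they would be Y1=1, Y2=1.)

Y1=1, Y2=0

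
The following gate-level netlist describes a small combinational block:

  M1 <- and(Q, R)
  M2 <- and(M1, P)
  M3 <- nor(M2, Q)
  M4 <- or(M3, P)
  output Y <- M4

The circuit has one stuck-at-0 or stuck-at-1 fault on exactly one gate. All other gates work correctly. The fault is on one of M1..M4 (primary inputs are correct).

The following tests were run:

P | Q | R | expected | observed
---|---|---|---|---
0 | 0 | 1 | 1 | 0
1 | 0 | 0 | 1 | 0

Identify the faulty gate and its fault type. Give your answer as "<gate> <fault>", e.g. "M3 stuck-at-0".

Fault-free values for test 1 (P=0, Q=0, R=1): M1=0, M2=0, M3=1, M4=1, giving Y=1. Observed 0.
Test 1: faults giving observed 0 are {M2 stuck-at-1, M3 stuck-at-0, M4 stuck-at-0}.
Test 2 (P=1, Q=0, R=0): fault-free M1=0, M2=0, M3=1, M4=1 → 1; observed 0. Eliminates M2 stuck-at-1, M3 stuck-at-0.
Only M4 stuck-at-0 is consistent with every test.

M4 stuck-at-0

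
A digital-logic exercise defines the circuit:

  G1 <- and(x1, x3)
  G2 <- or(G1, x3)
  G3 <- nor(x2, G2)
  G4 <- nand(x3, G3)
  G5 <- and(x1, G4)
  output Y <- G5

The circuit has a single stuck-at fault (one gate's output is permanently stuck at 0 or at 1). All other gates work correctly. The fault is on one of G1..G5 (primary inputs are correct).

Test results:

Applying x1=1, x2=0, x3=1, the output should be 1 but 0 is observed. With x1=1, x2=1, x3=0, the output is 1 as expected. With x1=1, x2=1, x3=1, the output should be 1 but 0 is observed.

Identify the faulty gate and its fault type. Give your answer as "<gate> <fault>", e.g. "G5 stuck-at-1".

Fault-free values for test 1 (x1=1, x2=0, x3=1): G1=1, G2=1, G3=0, G4=1, G5=1, giving Y=1. Observed 0.
Test 1: faults giving observed 0 are {G2 stuck-at-0, G3 stuck-at-1, G4 stuck-at-0, G5 stuck-at-0}.
Test 2 (x1=1, x2=1, x3=0): fault-free G1=0, G2=0, G3=0, G4=1, G5=1 → 1; observed 1. Eliminates G4 stuck-at-0, G5 stuck-at-0.
Test 3 (x1=1, x2=1, x3=1): fault-free G1=1, G2=1, G3=0, G4=1, G5=1 → 1; observed 0. Eliminates G2 stuck-at-0.
Only G3 stuck-at-1 is consistent with every test.

G3 stuck-at-1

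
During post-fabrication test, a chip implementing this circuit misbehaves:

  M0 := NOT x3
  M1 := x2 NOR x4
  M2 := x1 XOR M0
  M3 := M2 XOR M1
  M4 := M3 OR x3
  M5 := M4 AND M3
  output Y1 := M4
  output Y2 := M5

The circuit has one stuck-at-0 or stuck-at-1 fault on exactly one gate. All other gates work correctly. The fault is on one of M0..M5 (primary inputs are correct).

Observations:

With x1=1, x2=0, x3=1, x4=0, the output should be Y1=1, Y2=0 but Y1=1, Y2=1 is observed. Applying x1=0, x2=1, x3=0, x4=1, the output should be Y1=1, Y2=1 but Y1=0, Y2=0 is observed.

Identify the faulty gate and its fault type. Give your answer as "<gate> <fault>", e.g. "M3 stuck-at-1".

Fault-free values for test 1 (x1=1, x2=0, x3=1, x4=0): M0=0, M1=1, M2=1, M3=0, M4=1, M5=0, giving Y1=1, Y2=0. Observed Y1=1, Y2=1.
Test 1: faults giving observed Y1=1, Y2=1 are {M0 stuck-at-1, M1 stuck-at-0, M2 stuck-at-0, M3 stuck-at-1, M5 stuck-at-1}.
Test 2 (x1=0, x2=1, x3=0, x4=1): fault-free M0=1, M1=0, M2=1, M3=1, M4=1, M5=1 → Y1=1, Y2=1; observed Y1=0, Y2=0. Eliminates M0 stuck-at-1, M1 stuck-at-0, M3 stuck-at-1, M5 stuck-at-1.
Only M2 stuck-at-0 is consistent with every test.

M2 stuck-at-0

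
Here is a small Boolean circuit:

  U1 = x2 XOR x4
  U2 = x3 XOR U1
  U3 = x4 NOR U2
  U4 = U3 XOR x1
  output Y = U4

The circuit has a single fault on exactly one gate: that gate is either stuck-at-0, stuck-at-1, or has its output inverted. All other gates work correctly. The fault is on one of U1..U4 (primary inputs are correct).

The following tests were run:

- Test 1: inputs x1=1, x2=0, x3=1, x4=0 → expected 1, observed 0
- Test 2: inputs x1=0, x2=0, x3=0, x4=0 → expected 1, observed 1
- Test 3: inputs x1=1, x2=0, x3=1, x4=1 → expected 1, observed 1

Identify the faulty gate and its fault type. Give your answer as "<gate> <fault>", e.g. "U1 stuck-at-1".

Fault-free values for test 1 (x1=1, x2=0, x3=1, x4=0): U1=0, U2=1, U3=0, U4=1, giving Y=1. Observed 0.
Test 1: faults giving observed 0 are {U1 stuck-at-1, U1 inverted output, U2 stuck-at-0, U2 inverted output, U3 stuck-at-1, U3 inverted output, U4 stuck-at-0, U4 inverted output}.
Test 2 (x1=0, x2=0, x3=0, x4=0): fault-free U1=0, U2=0, U3=1, U4=1 → 1; observed 1. Eliminates U1 stuck-at-1, U1 inverted output, U2 inverted output, U3 inverted output, U4 stuck-at-0, U4 inverted output.
Test 3 (x1=1, x2=0, x3=1, x4=1): fault-free U1=1, U2=0, U3=0, U4=1 → 1; observed 1. Eliminates U3 stuck-at-1.
Only U2 stuck-at-0 is consistent with every test.

U2 stuck-at-0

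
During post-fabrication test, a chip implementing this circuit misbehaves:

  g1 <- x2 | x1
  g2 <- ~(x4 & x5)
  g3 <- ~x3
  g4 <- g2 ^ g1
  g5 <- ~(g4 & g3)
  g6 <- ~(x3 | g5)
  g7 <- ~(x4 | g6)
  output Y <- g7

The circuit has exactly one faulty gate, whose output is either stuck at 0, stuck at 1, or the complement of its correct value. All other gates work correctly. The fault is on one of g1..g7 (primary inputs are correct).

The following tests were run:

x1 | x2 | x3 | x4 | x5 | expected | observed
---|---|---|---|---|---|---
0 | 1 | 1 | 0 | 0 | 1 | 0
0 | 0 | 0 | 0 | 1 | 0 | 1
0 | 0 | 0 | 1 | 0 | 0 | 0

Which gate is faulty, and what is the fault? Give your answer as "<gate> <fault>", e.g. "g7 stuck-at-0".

g6 inverted output

Fault-free values for test 1 (x1=0, x2=1, x3=1, x4=0, x5=0): g1=1, g2=1, g3=0, g4=0, g5=1, g6=0, g7=1, giving Y=1. Observed 0.
Test 1: faults giving observed 0 are {g6 stuck-at-1, g6 inverted output, g7 stuck-at-0, g7 inverted output}.
Test 2 (x1=0, x2=0, x3=0, x4=0, x5=1): fault-free g1=0, g2=1, g3=1, g4=1, g5=0, g6=1, g7=0 → 0; observed 1. Eliminates g6 stuck-at-1, g7 stuck-at-0.
Test 3 (x1=0, x2=0, x3=0, x4=1, x5=0): fault-free g1=0, g2=1, g3=1, g4=1, g5=0, g6=1, g7=0 → 0; observed 0. Eliminates g7 inverted output.
Only g6 inverted output is consistent with every test.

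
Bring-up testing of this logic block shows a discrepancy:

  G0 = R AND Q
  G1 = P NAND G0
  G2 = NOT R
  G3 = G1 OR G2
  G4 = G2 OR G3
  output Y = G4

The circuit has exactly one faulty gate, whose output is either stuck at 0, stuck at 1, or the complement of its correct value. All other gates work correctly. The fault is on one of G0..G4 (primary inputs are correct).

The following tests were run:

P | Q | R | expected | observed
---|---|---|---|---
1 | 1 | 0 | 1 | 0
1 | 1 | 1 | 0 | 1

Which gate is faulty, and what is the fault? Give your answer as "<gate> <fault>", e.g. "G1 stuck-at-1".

Fault-free values for test 1 (P=1, Q=1, R=0): G0=0, G1=1, G2=1, G3=1, G4=1, giving Y=1. Observed 0.
Test 1: faults giving observed 0 are {G4 stuck-at-0, G4 inverted output}.
Test 2 (P=1, Q=1, R=1): fault-free G0=1, G1=0, G2=0, G3=0, G4=0 → 0; observed 1. Eliminates G4 stuck-at-0.
Only G4 inverted output is consistent with every test.

G4 inverted output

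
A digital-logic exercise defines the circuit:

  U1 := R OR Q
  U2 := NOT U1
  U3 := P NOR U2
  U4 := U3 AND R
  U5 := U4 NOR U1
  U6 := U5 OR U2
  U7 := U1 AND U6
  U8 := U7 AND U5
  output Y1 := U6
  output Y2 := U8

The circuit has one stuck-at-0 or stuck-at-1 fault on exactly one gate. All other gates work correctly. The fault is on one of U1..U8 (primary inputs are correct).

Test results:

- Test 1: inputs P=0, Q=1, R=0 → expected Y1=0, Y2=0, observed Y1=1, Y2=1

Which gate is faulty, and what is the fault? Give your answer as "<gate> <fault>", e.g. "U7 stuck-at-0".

U5 stuck-at-1

Fault-free values for test 1 (P=0, Q=1, R=0): U1=1, U2=0, U3=1, U4=0, U5=0, U6=0, U7=0, U8=0, giving Y1=0, Y2=0. Observed Y1=1, Y2=1.
Test 1: faults giving observed Y1=1, Y2=1 are {U5 stuck-at-1}.
Only U5 stuck-at-1 is consistent with every test.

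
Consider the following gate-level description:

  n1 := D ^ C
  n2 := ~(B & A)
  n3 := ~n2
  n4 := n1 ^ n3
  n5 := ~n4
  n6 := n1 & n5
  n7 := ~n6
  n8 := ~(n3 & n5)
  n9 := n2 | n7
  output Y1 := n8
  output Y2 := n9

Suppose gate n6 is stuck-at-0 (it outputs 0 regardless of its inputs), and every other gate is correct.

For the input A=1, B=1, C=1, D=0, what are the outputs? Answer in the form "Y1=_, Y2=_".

Y1=0, Y2=1

Propagate with n6 forced: n1=1, n2=0, n3=1, n4=0, n5=1, n6=0 [stuck-at-0], n7=1, n8=0, n9=1.
So the outputs are Y1=0, Y2=1. (Without the fault they would be Y1=0, Y2=0.)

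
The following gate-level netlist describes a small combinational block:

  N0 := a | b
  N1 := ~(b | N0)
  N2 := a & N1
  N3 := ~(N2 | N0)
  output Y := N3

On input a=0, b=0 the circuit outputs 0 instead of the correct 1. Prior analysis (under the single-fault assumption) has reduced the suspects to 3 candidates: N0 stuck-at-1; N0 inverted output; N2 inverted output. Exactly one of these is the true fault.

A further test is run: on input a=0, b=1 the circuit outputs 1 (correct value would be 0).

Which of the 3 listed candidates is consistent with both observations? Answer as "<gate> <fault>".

Evaluate each candidate on input a=0, b=1:
  N0 stuck-at-1: N0=1 [stuck-at-1], N1=0, N2=0, N3=0 → 0 — eliminated
  N0 inverted output: N0=0 [inverted output], N1=0, N2=0, N3=1 → 1 — matches
  N2 inverted output: N0=1, N1=0, N2=1 [inverted output], N3=0 → 0 — eliminated
Only N0 inverted output reproduces the observed 1.

N0 inverted output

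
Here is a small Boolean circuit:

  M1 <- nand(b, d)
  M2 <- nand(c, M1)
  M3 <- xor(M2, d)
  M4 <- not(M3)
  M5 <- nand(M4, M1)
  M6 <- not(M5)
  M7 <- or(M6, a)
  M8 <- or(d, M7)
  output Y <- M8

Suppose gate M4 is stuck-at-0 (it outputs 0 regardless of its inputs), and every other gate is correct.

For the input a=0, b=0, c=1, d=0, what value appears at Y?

Propagate with M4 forced: M1=1, M2=0, M3=0, M4=0 [stuck-at-0], M5=1, M6=0, M7=0, M8=0.
So Y = 0. (Without the fault it would be 1.)

0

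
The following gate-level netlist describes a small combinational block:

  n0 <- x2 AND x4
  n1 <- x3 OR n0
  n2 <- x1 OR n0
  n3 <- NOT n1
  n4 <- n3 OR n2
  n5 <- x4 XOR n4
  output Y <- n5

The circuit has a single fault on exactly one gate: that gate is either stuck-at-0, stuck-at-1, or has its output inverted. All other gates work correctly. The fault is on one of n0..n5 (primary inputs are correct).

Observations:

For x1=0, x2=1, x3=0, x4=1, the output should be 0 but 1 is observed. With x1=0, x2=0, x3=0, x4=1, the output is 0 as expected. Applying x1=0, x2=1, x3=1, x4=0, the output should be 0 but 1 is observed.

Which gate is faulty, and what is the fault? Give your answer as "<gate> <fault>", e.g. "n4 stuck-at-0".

Fault-free values for test 1 (x1=0, x2=1, x3=0, x4=1): n0=1, n1=1, n2=1, n3=0, n4=1, n5=0, giving Y=0. Observed 1.
Test 1: faults giving observed 1 are {n2 stuck-at-0, n2 inverted output, n4 stuck-at-0, n4 inverted output, n5 stuck-at-1, n5 inverted output}.
Test 2 (x1=0, x2=0, x3=0, x4=1): fault-free n0=0, n1=0, n2=0, n3=1, n4=1, n5=0 → 0; observed 0. Eliminates n4 stuck-at-0, n4 inverted output, n5 stuck-at-1, n5 inverted output.
Test 3 (x1=0, x2=1, x3=1, x4=0): fault-free n0=0, n1=1, n2=0, n3=0, n4=0, n5=0 → 0; observed 1. Eliminates n2 stuck-at-0.
Only n2 inverted output is consistent with every test.

n2 inverted output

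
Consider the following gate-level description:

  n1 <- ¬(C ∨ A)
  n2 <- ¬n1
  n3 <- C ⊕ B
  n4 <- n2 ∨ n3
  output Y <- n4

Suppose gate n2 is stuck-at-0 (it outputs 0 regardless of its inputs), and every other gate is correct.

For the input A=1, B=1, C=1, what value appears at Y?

Propagate with n2 forced: n1=0, n2=0 [stuck-at-0], n3=0, n4=0.
So Y = 0. (Without the fault it would be 1.)

0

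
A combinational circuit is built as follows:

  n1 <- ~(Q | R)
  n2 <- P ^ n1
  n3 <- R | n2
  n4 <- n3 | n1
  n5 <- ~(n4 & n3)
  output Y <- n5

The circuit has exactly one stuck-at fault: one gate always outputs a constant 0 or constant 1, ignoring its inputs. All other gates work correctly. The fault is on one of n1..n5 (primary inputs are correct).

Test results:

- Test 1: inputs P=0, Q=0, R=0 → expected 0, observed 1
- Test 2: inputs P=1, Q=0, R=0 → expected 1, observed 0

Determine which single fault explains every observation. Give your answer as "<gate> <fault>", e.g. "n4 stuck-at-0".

n1 stuck-at-0

Fault-free values for test 1 (P=0, Q=0, R=0): n1=1, n2=1, n3=1, n4=1, n5=0, giving Y=0. Observed 1.
Test 1: faults giving observed 1 are {n1 stuck-at-0, n2 stuck-at-0, n3 stuck-at-0, n4 stuck-at-0, n5 stuck-at-1}.
Test 2 (P=1, Q=0, R=0): fault-free n1=1, n2=0, n3=0, n4=1, n5=1 → 1; observed 0. Eliminates n2 stuck-at-0, n3 stuck-at-0, n4 stuck-at-0, n5 stuck-at-1.
Only n1 stuck-at-0 is consistent with every test.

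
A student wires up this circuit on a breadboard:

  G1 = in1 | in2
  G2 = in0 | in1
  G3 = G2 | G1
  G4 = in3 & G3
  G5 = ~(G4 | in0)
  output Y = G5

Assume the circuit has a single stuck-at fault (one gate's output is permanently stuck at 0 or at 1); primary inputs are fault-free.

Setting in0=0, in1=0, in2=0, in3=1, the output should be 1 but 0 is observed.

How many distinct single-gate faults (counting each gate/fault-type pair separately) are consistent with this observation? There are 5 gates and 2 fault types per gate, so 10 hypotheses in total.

5

Fault-free: G1=0, G2=0, G3=0, G4=0, G5=1 → 1. Observed 0.
  G1 stuck-at-0: output 1 ✗
  G1 stuck-at-1: output 0 ✓
  G2 stuck-at-0: output 1 ✗
  G2 stuck-at-1: output 0 ✓
  G3 stuck-at-0: output 1 ✗
  G3 stuck-at-1: output 0 ✓
  G4 stuck-at-0: output 1 ✗
  G4 stuck-at-1: output 0 ✓
  G5 stuck-at-0: output 0 ✓
  G5 stuck-at-1: output 1 ✗
Consistent faults: {G1 stuck-at-1, G2 stuck-at-1, G3 stuck-at-1, G4 stuck-at-1, G5 stuck-at-0} — 5 in all.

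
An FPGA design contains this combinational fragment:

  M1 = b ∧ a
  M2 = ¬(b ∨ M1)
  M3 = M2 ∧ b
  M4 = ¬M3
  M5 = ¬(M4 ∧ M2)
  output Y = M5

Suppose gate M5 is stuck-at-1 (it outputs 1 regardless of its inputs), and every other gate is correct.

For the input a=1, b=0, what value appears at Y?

Propagate with M5 forced: M1=0, M2=1, M3=0, M4=1, M5=1 [stuck-at-1].
So Y = 1. (Without the fault it would be 0.)

1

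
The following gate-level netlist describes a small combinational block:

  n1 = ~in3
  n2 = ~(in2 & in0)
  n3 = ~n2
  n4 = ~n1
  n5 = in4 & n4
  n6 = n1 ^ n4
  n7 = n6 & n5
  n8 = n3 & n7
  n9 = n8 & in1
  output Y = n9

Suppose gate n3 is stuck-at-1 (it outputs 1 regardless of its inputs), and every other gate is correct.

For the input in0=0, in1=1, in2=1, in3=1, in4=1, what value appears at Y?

Propagate with n3 forced: n1=0, n2=1, n3=1 [stuck-at-1], n4=1, n5=1, n6=1, n7=1, n8=1, n9=1.
So Y = 1. (Without the fault it would be 0.)

1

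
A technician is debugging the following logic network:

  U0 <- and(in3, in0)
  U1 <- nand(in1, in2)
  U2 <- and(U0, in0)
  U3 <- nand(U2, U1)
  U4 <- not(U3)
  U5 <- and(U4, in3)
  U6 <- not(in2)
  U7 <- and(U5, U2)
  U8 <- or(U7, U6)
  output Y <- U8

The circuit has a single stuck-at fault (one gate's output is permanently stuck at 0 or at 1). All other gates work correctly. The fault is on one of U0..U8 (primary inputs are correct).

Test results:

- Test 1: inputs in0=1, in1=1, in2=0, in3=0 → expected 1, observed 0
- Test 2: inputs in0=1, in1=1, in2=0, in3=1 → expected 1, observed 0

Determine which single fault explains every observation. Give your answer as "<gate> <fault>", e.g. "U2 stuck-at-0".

U8 stuck-at-0

Fault-free values for test 1 (in0=1, in1=1, in2=0, in3=0): U0=0, U1=1, U2=0, U3=1, U4=0, U5=0, U6=1, U7=0, U8=1, giving Y=1. Observed 0.
Test 1: faults giving observed 0 are {U6 stuck-at-0, U8 stuck-at-0}.
Test 2 (in0=1, in1=1, in2=0, in3=1): fault-free U0=1, U1=1, U2=1, U3=0, U4=1, U5=1, U6=1, U7=1, U8=1 → 1; observed 0. Eliminates U6 stuck-at-0.
Only U8 stuck-at-0 is consistent with every test.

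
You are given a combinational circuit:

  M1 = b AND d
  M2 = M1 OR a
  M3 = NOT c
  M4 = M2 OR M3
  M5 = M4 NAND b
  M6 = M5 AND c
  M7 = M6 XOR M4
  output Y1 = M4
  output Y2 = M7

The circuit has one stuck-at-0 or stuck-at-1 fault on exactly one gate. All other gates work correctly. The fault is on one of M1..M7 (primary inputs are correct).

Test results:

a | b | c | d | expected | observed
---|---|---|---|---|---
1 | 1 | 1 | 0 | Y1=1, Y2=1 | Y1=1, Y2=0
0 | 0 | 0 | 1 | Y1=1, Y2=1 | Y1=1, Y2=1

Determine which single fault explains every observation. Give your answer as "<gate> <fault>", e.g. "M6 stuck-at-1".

M5 stuck-at-1

Fault-free values for test 1 (a=1, b=1, c=1, d=0): M1=0, M2=1, M3=0, M4=1, M5=0, M6=0, M7=1, giving Y1=1, Y2=1. Observed Y1=1, Y2=0.
Test 1: faults giving observed Y1=1, Y2=0 are {M5 stuck-at-1, M6 stuck-at-1, M7 stuck-at-0}.
Test 2 (a=0, b=0, c=0, d=1): fault-free M1=0, M2=0, M3=1, M4=1, M5=1, M6=0, M7=1 → Y1=1, Y2=1; observed Y1=1, Y2=1. Eliminates M6 stuck-at-1, M7 stuck-at-0.
Only M5 stuck-at-1 is consistent with every test.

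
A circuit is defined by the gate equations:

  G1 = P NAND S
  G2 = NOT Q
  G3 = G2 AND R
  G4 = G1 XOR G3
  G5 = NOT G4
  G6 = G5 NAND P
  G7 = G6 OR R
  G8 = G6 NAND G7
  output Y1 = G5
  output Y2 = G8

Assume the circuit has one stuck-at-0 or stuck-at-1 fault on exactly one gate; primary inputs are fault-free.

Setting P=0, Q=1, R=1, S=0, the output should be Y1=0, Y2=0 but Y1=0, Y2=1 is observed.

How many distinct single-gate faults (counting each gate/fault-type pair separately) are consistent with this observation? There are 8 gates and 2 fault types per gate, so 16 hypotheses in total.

3

Fault-free: G1=1, G2=0, G3=0, G4=1, G5=0, G6=1, G7=1, G8=0 → Y1=0, Y2=0. Observed Y1=0, Y2=1.
  G1: none of the 2 fault types match ✗
  G2: none of the 2 fault types match ✗
  G3: none of the 2 fault types match ✗
  G4: none of the 2 fault types match ✗
  G5: none of the 2 fault types match ✗
  G6: stuck-at-0 ✓; others ✗
  G7: stuck-at-0 ✓; others ✗
  G8: stuck-at-1 ✓; others ✗
Consistent faults: {G6 stuck-at-0, G7 stuck-at-0, G8 stuck-at-1} — 3 in all.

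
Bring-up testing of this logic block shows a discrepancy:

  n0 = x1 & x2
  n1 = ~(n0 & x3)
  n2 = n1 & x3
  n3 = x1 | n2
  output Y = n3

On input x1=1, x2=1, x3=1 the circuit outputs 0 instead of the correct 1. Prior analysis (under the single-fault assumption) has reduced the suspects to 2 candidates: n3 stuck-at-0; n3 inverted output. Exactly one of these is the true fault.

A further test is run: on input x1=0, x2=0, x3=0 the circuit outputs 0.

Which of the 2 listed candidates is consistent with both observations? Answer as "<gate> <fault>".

n3 stuck-at-0

Evaluate each candidate on input x1=0, x2=0, x3=0:
  n3 stuck-at-0: n0=0, n1=1, n2=0, n3=0 [stuck-at-0] → 0 — matches
  n3 inverted output: n0=0, n1=1, n2=0, n3=1 [inverted output] → 1 — eliminated
Only n3 stuck-at-0 reproduces the observed 0.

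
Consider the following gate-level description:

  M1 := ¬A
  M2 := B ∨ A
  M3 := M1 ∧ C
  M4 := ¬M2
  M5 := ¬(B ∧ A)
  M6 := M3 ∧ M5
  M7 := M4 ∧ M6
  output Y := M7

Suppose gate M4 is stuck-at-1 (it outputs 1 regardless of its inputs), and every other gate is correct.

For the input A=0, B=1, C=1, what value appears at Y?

1

Propagate with M4 forced: M1=1, M2=1, M3=1, M4=1 [stuck-at-1], M5=1, M6=1, M7=1.
So Y = 1. (Without the fault it would be 0.)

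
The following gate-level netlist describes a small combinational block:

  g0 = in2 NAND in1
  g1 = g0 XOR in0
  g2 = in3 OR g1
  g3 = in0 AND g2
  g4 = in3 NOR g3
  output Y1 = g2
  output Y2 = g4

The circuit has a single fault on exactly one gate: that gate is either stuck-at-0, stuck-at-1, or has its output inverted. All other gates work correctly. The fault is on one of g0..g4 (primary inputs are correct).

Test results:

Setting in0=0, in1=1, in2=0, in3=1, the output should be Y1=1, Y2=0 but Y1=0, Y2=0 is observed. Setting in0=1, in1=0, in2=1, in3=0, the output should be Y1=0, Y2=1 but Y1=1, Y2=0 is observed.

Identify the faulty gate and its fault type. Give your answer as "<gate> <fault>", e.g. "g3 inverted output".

Fault-free values for test 1 (in0=0, in1=1, in2=0, in3=1): g0=1, g1=1, g2=1, g3=0, g4=0, giving Y1=1, Y2=0. Observed Y1=0, Y2=0.
Test 1: faults giving observed Y1=0, Y2=0 are {g2 stuck-at-0, g2 inverted output}.
Test 2 (in0=1, in1=0, in2=1, in3=0): fault-free g0=1, g1=0, g2=0, g3=0, g4=1 → Y1=0, Y2=1; observed Y1=1, Y2=0. Eliminates g2 stuck-at-0.
Only g2 inverted output is consistent with every test.

g2 inverted output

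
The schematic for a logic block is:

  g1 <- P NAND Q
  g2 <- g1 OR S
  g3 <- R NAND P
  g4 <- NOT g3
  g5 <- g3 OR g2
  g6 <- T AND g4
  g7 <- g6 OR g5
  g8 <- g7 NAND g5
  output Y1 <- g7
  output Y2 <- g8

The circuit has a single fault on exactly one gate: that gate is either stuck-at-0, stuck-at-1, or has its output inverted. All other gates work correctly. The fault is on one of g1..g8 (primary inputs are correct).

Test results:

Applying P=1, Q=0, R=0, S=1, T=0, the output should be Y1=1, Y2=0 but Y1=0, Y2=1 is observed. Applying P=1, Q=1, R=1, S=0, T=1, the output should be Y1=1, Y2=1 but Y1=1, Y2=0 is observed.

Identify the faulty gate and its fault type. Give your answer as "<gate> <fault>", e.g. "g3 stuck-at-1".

Fault-free values for test 1 (P=1, Q=0, R=0, S=1, T=0): g1=1, g2=1, g3=1, g4=0, g5=1, g6=0, g7=1, g8=0, giving Y1=1, Y2=0. Observed Y1=0, Y2=1.
Test 1: faults giving observed Y1=0, Y2=1 are {g5 stuck-at-0, g5 inverted output, g7 stuck-at-0, g7 inverted output}.
Test 2 (P=1, Q=1, R=1, S=0, T=1): fault-free g1=0, g2=0, g3=0, g4=1, g5=0, g6=1, g7=1, g8=1 → Y1=1, Y2=1; observed Y1=1, Y2=0. Eliminates g5 stuck-at-0, g7 stuck-at-0, g7 inverted output.
Only g5 inverted output is consistent with every test.

g5 inverted output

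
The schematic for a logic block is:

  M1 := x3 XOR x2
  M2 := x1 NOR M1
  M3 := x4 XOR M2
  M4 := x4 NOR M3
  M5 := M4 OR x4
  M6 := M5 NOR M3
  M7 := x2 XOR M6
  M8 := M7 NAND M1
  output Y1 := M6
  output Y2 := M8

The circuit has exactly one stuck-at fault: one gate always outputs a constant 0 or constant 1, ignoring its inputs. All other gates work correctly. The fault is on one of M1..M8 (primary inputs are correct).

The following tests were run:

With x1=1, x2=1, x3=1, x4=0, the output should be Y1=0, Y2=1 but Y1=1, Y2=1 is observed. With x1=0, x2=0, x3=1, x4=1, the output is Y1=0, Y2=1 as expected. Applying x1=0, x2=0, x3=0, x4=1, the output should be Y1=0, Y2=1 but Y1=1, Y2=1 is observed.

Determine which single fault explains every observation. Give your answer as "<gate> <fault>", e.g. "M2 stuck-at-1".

M5 stuck-at-0

Fault-free values for test 1 (x1=1, x2=1, x3=1, x4=0): M1=0, M2=0, M3=0, M4=1, M5=1, M6=0, M7=1, M8=1, giving Y1=0, Y2=1. Observed Y1=1, Y2=1.
Test 1: faults giving observed Y1=1, Y2=1 are {M4 stuck-at-0, M5 stuck-at-0, M6 stuck-at-1}.
Test 2 (x1=0, x2=0, x3=1, x4=1): fault-free M1=1, M2=0, M3=1, M4=0, M5=1, M6=0, M7=0, M8=1 → Y1=0, Y2=1; observed Y1=0, Y2=1. Eliminates M6 stuck-at-1.
Test 3 (x1=0, x2=0, x3=0, x4=1): fault-free M1=0, M2=1, M3=0, M4=0, M5=1, M6=0, M7=0, M8=1 → Y1=0, Y2=1; observed Y1=1, Y2=1. Eliminates M4 stuck-at-0.
Only M5 stuck-at-0 is consistent with every test.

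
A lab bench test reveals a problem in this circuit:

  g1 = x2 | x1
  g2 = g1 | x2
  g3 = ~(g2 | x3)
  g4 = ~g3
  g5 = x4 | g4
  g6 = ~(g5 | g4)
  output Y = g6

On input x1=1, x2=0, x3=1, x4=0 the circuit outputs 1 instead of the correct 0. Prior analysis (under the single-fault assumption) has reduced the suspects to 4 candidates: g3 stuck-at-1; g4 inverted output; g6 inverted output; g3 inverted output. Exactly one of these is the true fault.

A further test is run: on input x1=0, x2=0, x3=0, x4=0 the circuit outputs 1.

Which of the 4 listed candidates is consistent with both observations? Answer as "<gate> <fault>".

Evaluate each candidate on input x1=0, x2=0, x3=0, x4=0:
  g3 stuck-at-1: g1=0, g2=0, g3=1 [stuck-at-1], g4=0, g5=0, g6=1 → 1 — matches
  g4 inverted output: g1=0, g2=0, g3=1, g4=1 [inverted output], g5=1, g6=0 → 0 — eliminated
  g6 inverted output: g1=0, g2=0, g3=1, g4=0, g5=0, g6=0 [inverted output] → 0 — eliminated
  g3 inverted output: g1=0, g2=0, g3=0 [inverted output], g4=1, g5=1, g6=0 → 0 — eliminated
Only g3 stuck-at-1 reproduces the observed 1.

g3 stuck-at-1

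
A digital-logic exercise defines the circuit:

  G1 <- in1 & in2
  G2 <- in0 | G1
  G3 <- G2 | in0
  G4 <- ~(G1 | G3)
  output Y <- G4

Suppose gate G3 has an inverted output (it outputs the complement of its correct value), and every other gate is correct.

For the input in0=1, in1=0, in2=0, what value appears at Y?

1

Propagate with G3 forced: G1=0, G2=1, G3=0 [inverted output], G4=1.
So Y = 1. (Without the fault it would be 0.)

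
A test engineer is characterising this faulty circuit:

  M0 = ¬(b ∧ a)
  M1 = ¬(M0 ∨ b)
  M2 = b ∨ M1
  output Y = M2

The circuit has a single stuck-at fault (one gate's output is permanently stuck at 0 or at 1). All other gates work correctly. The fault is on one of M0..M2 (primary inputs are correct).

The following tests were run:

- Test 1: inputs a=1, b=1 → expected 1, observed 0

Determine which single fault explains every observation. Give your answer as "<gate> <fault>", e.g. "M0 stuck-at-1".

Fault-free values for test 1 (a=1, b=1): M0=0, M1=0, M2=1, giving Y=1. Observed 0.
Test 1: faults giving observed 0 are {M2 stuck-at-0}.
Only M2 stuck-at-0 is consistent with every test.

M2 stuck-at-0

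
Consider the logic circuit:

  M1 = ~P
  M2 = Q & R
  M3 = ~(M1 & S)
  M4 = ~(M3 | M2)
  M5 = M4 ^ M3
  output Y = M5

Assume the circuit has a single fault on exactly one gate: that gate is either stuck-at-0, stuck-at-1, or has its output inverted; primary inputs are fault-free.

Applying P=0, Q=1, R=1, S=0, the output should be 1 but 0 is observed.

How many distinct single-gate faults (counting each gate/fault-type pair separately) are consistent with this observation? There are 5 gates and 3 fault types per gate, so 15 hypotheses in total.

Fault-free: M1=1, M2=1, M3=1, M4=0, M5=1 → 1. Observed 0.
  M1: none of the 3 fault types match ✗
  M2: none of the 3 fault types match ✗
  M3: stuck-at-0, inverted output ✓; others ✗
  M4: stuck-at-1, inverted output ✓; others ✗
  M5: stuck-at-0, inverted output ✓; others ✗
Consistent faults: {M3 stuck-at-0, M3 inverted output, M4 stuck-at-1, M4 inverted output, M5 stuck-at-0, M5 inverted output} — 6 in all.

6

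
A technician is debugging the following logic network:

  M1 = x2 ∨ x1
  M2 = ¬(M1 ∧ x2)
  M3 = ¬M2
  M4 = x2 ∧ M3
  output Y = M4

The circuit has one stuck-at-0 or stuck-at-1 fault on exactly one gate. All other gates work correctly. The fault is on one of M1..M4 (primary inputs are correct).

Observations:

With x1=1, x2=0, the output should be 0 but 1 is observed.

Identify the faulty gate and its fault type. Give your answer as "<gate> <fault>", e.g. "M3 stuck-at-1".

Fault-free values for test 1 (x1=1, x2=0): M1=1, M2=1, M3=0, M4=0, giving Y=0. Observed 1.
Test 1: faults giving observed 1 are {M4 stuck-at-1}.
Only M4 stuck-at-1 is consistent with every test.

M4 stuck-at-1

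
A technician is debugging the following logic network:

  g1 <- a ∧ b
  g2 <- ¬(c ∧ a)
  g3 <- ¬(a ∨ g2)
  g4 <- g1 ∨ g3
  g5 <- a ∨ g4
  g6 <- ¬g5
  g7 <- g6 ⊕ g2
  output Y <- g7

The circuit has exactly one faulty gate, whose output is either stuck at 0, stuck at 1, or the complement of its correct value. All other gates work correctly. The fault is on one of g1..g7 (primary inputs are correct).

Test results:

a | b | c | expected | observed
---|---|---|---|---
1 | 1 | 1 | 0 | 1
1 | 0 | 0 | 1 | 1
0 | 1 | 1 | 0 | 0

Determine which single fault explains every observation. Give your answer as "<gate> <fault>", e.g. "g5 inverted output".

Fault-free values for test 1 (a=1, b=1, c=1): g1=1, g2=0, g3=0, g4=1, g5=1, g6=0, g7=0, giving Y=0. Observed 1.
Test 1: faults giving observed 1 are {g2 stuck-at-1, g2 inverted output, g5 stuck-at-0, g5 inverted output, g6 stuck-at-1, g6 inverted output, g7 stuck-at-1, g7 inverted output}.
Test 2 (a=1, b=0, c=0): fault-free g1=0, g2=1, g3=0, g4=0, g5=1, g6=0, g7=1 → 1; observed 1. Eliminates g2 inverted output, g5 stuck-at-0, g5 inverted output, g6 stuck-at-1, g6 inverted output, g7 inverted output.
Test 3 (a=0, b=1, c=1): fault-free g1=0, g2=1, g3=0, g4=0, g5=0, g6=1, g7=0 → 0; observed 0. Eliminates g7 stuck-at-1.
Only g2 stuck-at-1 is consistent with every test.

g2 stuck-at-1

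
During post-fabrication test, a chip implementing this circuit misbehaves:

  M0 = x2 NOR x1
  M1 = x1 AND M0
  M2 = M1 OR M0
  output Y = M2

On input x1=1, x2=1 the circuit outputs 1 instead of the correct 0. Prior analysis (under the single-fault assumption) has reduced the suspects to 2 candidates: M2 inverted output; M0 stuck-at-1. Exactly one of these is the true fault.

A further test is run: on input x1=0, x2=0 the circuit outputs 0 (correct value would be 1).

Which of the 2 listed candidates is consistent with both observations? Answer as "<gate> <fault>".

M2 inverted output

Evaluate each candidate on input x1=0, x2=0:
  M2 inverted output: M0=1, M1=0, M2=0 [inverted output] → 0 — matches
  M0 stuck-at-1: M0=1 [stuck-at-1], M1=0, M2=1 → 1 — eliminated
Only M2 inverted output reproduces the observed 0.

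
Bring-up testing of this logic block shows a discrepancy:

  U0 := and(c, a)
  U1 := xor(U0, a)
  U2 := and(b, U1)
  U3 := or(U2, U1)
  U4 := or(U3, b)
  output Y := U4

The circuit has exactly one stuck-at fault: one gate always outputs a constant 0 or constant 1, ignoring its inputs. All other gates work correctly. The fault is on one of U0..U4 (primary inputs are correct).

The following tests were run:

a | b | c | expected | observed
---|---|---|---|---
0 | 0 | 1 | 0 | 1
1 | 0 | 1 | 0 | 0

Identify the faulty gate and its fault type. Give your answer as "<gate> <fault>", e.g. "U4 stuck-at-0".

U0 stuck-at-1

Fault-free values for test 1 (a=0, b=0, c=1): U0=0, U1=0, U2=0, U3=0, U4=0, giving Y=0. Observed 1.
Test 1: faults giving observed 1 are {U0 stuck-at-1, U1 stuck-at-1, U2 stuck-at-1, U3 stuck-at-1, U4 stuck-at-1}.
Test 2 (a=1, b=0, c=1): fault-free U0=1, U1=0, U2=0, U3=0, U4=0 → 0; observed 0. Eliminates U1 stuck-at-1, U2 stuck-at-1, U3 stuck-at-1, U4 stuck-at-1.
Only U0 stuck-at-1 is consistent with every test.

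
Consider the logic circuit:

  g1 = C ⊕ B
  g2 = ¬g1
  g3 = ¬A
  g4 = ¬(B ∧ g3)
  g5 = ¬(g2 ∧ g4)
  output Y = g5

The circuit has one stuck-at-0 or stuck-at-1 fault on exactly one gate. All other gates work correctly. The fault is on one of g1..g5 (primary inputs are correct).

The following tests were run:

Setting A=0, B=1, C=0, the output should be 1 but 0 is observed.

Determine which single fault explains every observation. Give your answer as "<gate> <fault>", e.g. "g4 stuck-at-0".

g5 stuck-at-0

Fault-free values for test 1 (A=0, B=1, C=0): g1=1, g2=0, g3=1, g4=0, g5=1, giving Y=1. Observed 0.
Test 1: faults giving observed 0 are {g5 stuck-at-0}.
Only g5 stuck-at-0 is consistent with every test.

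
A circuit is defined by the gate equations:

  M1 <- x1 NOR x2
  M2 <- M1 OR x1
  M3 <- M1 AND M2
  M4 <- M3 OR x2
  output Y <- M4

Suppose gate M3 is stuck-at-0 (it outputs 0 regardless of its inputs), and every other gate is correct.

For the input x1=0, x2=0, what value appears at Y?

0

Propagate with M3 forced: M1=1, M2=1, M3=0 [stuck-at-0], M4=0.
So Y = 0. (Without the fault it would be 1.)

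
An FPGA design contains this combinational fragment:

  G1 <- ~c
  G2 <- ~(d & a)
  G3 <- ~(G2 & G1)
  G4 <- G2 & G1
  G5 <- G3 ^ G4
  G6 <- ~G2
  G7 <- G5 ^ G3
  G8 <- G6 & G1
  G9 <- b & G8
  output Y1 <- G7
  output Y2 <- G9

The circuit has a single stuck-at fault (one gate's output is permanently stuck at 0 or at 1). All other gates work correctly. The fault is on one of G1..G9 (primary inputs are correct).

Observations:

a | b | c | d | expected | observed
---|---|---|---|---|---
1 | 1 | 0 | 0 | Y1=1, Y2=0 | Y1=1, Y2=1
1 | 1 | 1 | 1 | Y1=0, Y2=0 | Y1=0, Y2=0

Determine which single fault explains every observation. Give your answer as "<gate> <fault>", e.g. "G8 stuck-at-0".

G6 stuck-at-1

Fault-free values for test 1 (a=1, b=1, c=0, d=0): G1=1, G2=1, G3=0, G4=1, G5=1, G6=0, G7=1, G8=0, G9=0, giving Y1=1, Y2=0. Observed Y1=1, Y2=1.
Test 1: faults giving observed Y1=1, Y2=1 are {G6 stuck-at-1, G8 stuck-at-1, G9 stuck-at-1}.
Test 2 (a=1, b=1, c=1, d=1): fault-free G1=0, G2=0, G3=1, G4=0, G5=1, G6=1, G7=0, G8=0, G9=0 → Y1=0, Y2=0; observed Y1=0, Y2=0. Eliminates G8 stuck-at-1, G9 stuck-at-1.
Only G6 stuck-at-1 is consistent with every test.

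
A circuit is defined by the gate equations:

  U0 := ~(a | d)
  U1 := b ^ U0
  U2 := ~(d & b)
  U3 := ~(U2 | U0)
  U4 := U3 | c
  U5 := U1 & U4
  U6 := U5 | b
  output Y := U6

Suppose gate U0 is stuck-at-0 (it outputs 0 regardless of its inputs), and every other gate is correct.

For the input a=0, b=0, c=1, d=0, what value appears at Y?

0

Propagate with U0 forced: U0=0 [stuck-at-0], U1=0, U2=1, U3=0, U4=1, U5=0, U6=0.
So Y = 0. (Without the fault it would be 1.)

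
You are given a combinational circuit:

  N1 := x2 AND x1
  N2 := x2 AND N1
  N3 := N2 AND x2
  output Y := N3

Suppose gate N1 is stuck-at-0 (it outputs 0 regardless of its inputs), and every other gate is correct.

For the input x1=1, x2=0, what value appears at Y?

Propagate with N1 forced: N1=0 [stuck-at-0], N2=0, N3=0.
So Y = 0. (Same as the fault-free value — the fault is masked on this input.)

0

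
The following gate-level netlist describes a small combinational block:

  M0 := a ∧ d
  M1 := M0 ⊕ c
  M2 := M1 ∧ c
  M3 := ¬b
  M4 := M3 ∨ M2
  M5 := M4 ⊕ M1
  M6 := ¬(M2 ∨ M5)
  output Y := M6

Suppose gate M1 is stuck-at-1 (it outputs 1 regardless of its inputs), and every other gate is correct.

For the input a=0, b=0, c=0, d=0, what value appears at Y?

Propagate with M1 forced: M0=0, M1=1 [stuck-at-1], M2=0, M3=1, M4=1, M5=0, M6=1.
So Y = 1. (Without the fault it would be 0.)

1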